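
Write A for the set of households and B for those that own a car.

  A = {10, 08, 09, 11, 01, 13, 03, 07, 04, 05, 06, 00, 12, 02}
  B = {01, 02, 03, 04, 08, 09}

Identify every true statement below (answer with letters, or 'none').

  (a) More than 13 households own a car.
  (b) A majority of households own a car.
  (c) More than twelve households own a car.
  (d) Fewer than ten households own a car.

|A| = 14, |A ∩ B| = 6, |A ∖ B| = 8.
(a) |A ∩ B| > 13: fails.
(b) |A ∩ B| > |A ∖ B|: fails.
(c) |A ∩ B| > 12: fails.
(d) |A ∩ B| < 10: holds.

(d)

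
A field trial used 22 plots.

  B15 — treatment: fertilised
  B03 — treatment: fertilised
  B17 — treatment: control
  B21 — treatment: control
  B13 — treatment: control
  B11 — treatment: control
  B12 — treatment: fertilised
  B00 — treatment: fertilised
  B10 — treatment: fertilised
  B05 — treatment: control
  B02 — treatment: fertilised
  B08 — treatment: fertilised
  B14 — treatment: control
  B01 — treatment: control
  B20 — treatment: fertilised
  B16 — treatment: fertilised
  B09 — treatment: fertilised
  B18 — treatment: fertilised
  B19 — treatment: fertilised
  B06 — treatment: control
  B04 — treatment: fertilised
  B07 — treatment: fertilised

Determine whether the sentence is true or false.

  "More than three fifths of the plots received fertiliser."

Truth condition: |A ∩ B| / |A| > 3/5.
|A| = 22, |A ∩ B| = 14, |A ∖ B| = 8.
|A ∩ B|/|A| = 14/22, so the statement is true.

True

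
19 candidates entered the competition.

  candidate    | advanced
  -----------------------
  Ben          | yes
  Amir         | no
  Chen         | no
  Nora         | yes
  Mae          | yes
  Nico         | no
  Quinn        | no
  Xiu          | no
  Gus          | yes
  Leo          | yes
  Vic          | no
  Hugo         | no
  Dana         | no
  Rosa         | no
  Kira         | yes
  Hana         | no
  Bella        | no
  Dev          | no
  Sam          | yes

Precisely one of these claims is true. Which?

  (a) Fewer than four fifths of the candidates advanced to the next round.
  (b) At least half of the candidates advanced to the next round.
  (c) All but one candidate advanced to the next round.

|A| = 19, |A ∩ B| = 7, |A ∖ B| = 12.
(a) requires |A ∩ B| / |A| < 4/5: true.
(b) requires |A ∩ B| ≥ |A ∖ B|: false.
(c) requires |A ∖ B| = 1: false.

(a)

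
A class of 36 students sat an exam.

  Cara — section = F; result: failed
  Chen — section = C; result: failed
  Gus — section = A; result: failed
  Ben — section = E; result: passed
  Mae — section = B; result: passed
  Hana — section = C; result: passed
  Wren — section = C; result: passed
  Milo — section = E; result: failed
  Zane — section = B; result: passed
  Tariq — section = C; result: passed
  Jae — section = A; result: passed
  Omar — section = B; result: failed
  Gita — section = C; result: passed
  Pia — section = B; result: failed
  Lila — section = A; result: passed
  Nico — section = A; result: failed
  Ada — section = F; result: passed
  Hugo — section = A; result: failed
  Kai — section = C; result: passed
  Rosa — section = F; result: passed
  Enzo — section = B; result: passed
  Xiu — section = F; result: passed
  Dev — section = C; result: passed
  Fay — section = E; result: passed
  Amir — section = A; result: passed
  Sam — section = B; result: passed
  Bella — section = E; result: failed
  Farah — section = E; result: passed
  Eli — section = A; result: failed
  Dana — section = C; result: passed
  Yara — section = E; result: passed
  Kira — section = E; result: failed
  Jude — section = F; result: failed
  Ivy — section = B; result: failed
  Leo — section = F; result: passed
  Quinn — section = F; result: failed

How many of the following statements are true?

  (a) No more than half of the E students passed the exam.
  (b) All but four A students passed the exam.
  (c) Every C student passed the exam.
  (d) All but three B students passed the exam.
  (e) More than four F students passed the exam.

(a) E: |A| = 7, |A ∩ B| = 4; needs |A ∩ B| ≤ |A ∖ B| — false.
(b) A: |A| = 7, |A ∩ B| = 3; needs |A ∖ B| = 4 — true.
(c) C: |A| = 8, |A ∩ B| = 7; needs A ⊆ B, i.e. every element of A is in B (|A ∖ B| = 0) — false.
(d) B: |A| = 7, |A ∩ B| = 4; needs |A ∖ B| = 3 — true.
(e) F: |A| = 7, |A ∩ B| = 4; needs |A ∩ B| > 4 — false.

2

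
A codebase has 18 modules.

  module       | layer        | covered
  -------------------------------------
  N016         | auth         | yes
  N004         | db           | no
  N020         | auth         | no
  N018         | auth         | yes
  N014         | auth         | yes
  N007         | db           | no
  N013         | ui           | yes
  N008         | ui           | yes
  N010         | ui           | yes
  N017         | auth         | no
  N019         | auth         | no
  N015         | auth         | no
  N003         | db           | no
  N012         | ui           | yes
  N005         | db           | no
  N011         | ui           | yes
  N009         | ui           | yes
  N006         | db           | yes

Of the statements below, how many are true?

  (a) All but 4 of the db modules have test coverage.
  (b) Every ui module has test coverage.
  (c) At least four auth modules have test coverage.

2

(a) db: |A| = 5, |A ∩ B| = 1; needs |A ∖ B| = 4 — true.
(b) ui: |A| = 6, |A ∩ B| = 6; needs A ⊆ B, i.e. every element of A is in B (|A ∖ B| = 0) — true.
(c) auth: |A| = 7, |A ∩ B| = 3; needs |A ∩ B| ≥ 4 — false.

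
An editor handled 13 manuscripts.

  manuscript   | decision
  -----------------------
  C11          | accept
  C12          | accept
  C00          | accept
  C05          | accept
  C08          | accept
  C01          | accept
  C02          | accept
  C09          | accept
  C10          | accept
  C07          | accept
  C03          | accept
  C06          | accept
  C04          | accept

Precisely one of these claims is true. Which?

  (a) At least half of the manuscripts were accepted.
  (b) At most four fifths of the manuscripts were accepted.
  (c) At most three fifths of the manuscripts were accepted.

|A| = 13, |A ∩ B| = 13, |A ∖ B| = 0.
(a) requires |A ∩ B| ≥ |A ∖ B|: true.
(b) requires |A ∩ B| / |A| ≤ 4/5: false.
(c) requires |A ∩ B| / |A| ≤ 3/5: false.

(a)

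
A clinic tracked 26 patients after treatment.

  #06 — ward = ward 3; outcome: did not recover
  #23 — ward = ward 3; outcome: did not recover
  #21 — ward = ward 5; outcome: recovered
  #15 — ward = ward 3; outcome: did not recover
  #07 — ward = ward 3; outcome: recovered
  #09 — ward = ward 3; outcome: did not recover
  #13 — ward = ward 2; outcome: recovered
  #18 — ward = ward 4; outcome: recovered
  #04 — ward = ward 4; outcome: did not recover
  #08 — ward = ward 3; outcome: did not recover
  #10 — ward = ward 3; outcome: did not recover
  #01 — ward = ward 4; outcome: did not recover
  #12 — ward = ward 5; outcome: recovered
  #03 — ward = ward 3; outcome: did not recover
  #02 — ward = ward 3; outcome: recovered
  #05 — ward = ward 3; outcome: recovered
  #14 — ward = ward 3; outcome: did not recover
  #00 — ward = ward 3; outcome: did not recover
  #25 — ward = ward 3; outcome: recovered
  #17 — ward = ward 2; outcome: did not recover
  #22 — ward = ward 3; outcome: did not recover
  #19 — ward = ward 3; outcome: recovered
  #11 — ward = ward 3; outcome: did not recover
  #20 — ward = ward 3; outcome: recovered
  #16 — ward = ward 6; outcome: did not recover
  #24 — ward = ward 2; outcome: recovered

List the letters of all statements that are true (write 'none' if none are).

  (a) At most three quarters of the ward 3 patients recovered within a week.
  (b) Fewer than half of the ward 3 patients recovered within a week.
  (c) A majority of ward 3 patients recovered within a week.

|A| = 17, |A ∩ B| = 6, |A ∖ B| = 11.
(a) |A ∩ B| / |A| ≤ 3/4: holds.
(b) |A ∩ B| < |A ∖ B|: holds.
(c) |A ∩ B| > |A ∖ B|: fails.

(a), (b)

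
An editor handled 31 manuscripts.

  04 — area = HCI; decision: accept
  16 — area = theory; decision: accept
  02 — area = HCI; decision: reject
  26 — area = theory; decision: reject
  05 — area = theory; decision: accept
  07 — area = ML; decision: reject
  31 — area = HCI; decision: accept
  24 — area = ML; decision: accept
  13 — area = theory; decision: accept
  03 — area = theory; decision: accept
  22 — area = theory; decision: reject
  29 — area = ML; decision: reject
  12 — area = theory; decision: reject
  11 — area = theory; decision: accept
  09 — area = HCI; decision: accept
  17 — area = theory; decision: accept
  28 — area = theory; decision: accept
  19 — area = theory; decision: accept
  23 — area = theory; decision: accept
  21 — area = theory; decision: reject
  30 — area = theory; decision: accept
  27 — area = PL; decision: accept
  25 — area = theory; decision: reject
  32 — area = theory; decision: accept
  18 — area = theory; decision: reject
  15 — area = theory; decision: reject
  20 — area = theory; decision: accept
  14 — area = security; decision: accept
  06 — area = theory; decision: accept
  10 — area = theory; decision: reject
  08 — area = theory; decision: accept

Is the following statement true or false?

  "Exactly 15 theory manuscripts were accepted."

False

Truth condition: |A ∩ B| = 15.
|A| = 22, |A ∩ B| = 14, |A ∖ B| = 8.
|A ∩ B| = 14, so the statement is false.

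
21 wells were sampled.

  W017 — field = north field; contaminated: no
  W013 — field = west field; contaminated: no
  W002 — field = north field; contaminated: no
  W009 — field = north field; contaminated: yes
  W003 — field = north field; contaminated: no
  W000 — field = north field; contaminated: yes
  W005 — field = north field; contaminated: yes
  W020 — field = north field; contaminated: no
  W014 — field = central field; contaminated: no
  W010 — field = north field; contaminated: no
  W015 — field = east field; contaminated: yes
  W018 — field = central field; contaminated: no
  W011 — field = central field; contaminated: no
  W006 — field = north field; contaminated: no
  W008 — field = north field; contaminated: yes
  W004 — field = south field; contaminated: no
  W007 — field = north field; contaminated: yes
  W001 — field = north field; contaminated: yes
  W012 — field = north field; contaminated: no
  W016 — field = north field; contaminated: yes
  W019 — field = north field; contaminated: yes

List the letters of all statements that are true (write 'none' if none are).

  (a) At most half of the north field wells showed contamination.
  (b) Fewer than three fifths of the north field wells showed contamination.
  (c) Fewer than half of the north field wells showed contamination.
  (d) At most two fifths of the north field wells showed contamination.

(b)

|A| = 15, |A ∩ B| = 8, |A ∖ B| = 7.
(a) |A ∩ B| ≤ |A ∖ B|: fails.
(b) |A ∩ B| / |A| < 3/5: holds.
(c) |A ∩ B| < |A ∖ B|: fails.
(d) |A ∩ B| / |A| ≤ 2/5: fails.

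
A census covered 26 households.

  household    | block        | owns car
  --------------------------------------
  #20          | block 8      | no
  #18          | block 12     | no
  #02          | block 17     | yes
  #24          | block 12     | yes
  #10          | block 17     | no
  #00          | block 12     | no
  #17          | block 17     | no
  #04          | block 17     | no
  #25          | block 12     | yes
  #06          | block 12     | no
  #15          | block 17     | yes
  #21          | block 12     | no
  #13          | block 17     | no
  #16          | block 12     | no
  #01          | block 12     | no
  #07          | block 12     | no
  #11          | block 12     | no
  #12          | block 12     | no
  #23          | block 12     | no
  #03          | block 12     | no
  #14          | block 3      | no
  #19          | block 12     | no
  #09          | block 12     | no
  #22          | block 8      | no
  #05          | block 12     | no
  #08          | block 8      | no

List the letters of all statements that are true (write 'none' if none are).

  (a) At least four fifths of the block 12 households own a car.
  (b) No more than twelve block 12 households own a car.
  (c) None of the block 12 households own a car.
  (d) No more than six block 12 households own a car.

|A| = 16, |A ∩ B| = 2, |A ∖ B| = 14.
(a) |A ∩ B| / |A| ≥ 4/5: fails.
(b) |A ∩ B| ≤ 12: holds.
(c) A ∩ B = ∅ (|A ∩ B| = 0): fails.
(d) |A ∩ B| ≤ 6: holds.

(b), (d)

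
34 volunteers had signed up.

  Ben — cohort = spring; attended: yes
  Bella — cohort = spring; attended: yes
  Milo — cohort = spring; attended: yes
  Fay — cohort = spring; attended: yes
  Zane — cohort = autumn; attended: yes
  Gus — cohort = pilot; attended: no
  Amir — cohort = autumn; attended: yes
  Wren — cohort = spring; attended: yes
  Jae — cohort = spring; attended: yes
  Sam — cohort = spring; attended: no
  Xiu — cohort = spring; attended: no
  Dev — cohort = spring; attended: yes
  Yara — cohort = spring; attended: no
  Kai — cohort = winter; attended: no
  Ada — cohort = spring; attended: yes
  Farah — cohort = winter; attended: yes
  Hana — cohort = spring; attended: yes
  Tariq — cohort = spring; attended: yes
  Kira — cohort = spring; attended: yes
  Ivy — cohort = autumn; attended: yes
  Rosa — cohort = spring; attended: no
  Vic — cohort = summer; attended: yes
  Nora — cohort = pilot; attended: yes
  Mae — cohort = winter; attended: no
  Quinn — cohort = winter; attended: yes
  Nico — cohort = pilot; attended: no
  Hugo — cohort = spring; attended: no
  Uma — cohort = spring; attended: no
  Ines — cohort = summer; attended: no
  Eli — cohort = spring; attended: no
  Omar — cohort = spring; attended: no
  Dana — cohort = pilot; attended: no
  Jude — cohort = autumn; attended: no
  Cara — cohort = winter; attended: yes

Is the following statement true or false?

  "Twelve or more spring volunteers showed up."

False

Truth condition: |A ∩ B| ≥ 12.
|A| = 19, |A ∩ B| = 11, |A ∖ B| = 8.
|A ∩ B| = 11, so the statement is false.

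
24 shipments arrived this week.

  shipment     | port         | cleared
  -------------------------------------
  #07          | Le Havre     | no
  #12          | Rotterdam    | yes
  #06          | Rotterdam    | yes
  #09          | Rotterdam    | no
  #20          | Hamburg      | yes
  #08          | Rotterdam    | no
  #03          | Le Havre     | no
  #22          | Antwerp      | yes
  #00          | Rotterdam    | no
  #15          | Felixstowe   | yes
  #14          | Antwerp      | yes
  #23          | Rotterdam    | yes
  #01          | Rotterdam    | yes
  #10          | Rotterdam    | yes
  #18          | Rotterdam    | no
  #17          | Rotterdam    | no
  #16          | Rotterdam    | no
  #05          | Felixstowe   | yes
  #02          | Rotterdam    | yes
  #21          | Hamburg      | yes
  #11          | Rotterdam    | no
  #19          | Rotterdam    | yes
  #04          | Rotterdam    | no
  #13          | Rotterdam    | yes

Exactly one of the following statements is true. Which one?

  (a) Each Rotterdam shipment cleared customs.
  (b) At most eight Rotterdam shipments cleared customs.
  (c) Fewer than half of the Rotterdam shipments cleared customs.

(b)

|A| = 16, |A ∩ B| = 8, |A ∖ B| = 8.
(a) requires A ⊆ B, i.e. every element of A is in B (|A ∖ B| = 0): false.
(b) requires |A ∩ B| ≤ 8: true.
(c) requires |A ∩ B| < |A ∖ B|: false.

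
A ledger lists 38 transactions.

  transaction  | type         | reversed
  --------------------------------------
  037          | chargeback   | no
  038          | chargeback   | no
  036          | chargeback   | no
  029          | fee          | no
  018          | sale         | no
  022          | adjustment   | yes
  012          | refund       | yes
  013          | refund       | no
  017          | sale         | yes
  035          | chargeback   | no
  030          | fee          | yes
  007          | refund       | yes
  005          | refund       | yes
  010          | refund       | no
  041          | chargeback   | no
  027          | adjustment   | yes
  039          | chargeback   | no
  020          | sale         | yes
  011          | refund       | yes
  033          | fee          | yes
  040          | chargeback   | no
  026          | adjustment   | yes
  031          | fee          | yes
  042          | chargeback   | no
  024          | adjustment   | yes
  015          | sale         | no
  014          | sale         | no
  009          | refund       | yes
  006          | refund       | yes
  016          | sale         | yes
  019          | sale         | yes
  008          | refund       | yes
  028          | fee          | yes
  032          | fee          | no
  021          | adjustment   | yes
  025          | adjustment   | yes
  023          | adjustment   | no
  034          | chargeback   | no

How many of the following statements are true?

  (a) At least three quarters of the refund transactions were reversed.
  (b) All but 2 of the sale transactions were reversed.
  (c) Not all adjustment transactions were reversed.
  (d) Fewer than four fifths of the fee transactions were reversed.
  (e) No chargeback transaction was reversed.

(a) refund: |A| = 9, |A ∩ B| = 7; needs |A ∩ B| / |A| ≥ 3/4 — true.
(b) sale: |A| = 7, |A ∩ B| = 4; needs |A ∖ B| = 2 — false.
(c) adjustment: |A| = 7, |A ∩ B| = 6; needs A ⊄ B (|A ∖ B| ≥ 1) — true.
(d) fee: |A| = 6, |A ∩ B| = 4; needs |A ∩ B| / |A| < 4/5 — true.
(e) chargeback: |A| = 9, |A ∩ B| = 0; needs A ∩ B = ∅ (|A ∩ B| = 0) — true.

4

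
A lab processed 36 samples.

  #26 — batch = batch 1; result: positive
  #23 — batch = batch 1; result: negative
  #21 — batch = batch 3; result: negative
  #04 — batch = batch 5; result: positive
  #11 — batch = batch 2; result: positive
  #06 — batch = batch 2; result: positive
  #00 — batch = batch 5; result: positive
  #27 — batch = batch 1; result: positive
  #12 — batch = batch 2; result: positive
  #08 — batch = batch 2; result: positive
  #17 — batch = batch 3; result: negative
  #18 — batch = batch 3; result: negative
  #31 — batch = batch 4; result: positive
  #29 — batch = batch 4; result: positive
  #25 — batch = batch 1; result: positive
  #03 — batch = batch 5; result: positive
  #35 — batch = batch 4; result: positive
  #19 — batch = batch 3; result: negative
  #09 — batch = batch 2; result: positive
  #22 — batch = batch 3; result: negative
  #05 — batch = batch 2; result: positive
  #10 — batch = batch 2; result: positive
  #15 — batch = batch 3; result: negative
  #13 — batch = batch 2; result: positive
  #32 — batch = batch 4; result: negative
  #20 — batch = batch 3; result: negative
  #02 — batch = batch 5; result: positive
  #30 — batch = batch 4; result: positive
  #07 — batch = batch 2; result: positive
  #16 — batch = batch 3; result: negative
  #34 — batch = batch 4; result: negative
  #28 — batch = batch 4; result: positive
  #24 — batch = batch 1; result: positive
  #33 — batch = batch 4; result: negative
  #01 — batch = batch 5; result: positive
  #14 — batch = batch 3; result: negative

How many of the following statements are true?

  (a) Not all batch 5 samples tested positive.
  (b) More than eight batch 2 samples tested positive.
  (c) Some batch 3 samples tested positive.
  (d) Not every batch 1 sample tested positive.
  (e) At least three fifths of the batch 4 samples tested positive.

3

(a) batch 5: |A| = 5, |A ∩ B| = 5; needs A ⊄ B (|A ∖ B| ≥ 1) — false.
(b) batch 2: |A| = 9, |A ∩ B| = 9; needs |A ∩ B| > 8 — true.
(c) batch 3: |A| = 9, |A ∩ B| = 0; needs A ∩ B ≠ ∅ (|A ∩ B| ≥ 1) — false.
(d) batch 1: |A| = 5, |A ∩ B| = 4; needs A ⊄ B (|A ∖ B| ≥ 1) — true.
(e) batch 4: |A| = 8, |A ∩ B| = 5; needs |A ∩ B| / |A| ≥ 3/5 — true.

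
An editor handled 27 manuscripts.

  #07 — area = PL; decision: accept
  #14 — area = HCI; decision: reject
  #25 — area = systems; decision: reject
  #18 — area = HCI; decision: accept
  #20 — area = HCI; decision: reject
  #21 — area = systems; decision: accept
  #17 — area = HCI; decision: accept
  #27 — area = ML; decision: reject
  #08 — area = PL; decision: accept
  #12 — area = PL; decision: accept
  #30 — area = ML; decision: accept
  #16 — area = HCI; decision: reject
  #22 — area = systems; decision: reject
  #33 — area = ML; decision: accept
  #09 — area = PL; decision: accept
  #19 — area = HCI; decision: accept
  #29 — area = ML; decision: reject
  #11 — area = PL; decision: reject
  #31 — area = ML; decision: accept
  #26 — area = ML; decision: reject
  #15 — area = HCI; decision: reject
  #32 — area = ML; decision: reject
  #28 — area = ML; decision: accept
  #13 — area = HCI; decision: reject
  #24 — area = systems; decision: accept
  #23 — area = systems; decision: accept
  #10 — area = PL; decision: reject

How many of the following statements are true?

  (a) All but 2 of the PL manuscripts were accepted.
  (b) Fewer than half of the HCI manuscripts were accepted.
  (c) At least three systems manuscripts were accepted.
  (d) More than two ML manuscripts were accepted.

(a) PL: |A| = 6, |A ∩ B| = 4; needs |A ∖ B| = 2 — true.
(b) HCI: |A| = 8, |A ∩ B| = 3; needs |A ∩ B| < |A ∖ B| — true.
(c) systems: |A| = 5, |A ∩ B| = 3; needs |A ∩ B| ≥ 3 — true.
(d) ML: |A| = 8, |A ∩ B| = 4; needs |A ∩ B| > 2 — true.

4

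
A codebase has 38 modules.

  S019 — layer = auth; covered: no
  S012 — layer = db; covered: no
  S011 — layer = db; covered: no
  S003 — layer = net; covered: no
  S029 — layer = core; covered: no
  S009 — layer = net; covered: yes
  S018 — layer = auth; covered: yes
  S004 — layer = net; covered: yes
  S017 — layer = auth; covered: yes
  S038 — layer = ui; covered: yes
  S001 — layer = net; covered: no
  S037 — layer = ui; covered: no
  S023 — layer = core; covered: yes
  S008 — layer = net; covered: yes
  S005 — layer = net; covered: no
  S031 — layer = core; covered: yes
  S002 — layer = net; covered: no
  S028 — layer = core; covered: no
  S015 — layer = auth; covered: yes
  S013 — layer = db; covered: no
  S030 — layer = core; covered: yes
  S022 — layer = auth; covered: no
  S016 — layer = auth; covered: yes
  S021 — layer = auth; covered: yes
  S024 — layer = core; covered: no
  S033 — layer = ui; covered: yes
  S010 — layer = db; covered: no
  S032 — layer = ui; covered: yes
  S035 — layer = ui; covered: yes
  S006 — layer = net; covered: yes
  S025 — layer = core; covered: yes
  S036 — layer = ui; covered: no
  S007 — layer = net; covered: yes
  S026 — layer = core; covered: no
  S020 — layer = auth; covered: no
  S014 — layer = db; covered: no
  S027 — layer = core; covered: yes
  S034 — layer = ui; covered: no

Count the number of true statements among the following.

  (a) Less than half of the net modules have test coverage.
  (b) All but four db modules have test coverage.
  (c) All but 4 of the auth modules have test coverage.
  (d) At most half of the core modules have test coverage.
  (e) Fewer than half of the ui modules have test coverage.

(a) net: |A| = 9, |A ∩ B| = 5; needs |A ∩ B| < |A ∖ B| — false.
(b) db: |A| = 5, |A ∩ B| = 0; needs |A ∖ B| = 4 — false.
(c) auth: |A| = 8, |A ∩ B| = 5; needs |A ∖ B| = 4 — false.
(d) core: |A| = 9, |A ∩ B| = 5; needs |A ∩ B| ≤ |A ∖ B| — false.
(e) ui: |A| = 7, |A ∩ B| = 4; needs |A ∩ B| < |A ∖ B| — false.

0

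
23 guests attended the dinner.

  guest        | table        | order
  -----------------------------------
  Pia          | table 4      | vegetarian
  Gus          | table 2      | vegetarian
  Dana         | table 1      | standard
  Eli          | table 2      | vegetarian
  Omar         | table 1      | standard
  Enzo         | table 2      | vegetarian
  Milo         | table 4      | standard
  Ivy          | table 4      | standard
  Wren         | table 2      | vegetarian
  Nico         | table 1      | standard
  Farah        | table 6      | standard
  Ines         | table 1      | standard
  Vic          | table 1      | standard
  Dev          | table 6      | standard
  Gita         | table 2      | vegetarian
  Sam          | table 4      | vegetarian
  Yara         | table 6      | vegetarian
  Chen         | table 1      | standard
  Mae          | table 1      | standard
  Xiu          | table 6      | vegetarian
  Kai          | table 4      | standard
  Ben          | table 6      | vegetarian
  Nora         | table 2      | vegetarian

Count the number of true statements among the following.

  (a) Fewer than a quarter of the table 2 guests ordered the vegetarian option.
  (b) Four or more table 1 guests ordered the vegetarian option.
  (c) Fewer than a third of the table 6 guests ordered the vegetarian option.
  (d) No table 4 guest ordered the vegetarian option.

0

(a) table 2: |A| = 6, |A ∩ B| = 6; needs |A ∩ B| / |A| < 1/4 — false.
(b) table 1: |A| = 7, |A ∩ B| = 0; needs |A ∩ B| ≥ 4 — false.
(c) table 6: |A| = 5, |A ∩ B| = 3; needs |A ∩ B| / |A| < 1/3 — false.
(d) table 4: |A| = 5, |A ∩ B| = 2; needs A ∩ B = ∅ (|A ∩ B| = 0) — false.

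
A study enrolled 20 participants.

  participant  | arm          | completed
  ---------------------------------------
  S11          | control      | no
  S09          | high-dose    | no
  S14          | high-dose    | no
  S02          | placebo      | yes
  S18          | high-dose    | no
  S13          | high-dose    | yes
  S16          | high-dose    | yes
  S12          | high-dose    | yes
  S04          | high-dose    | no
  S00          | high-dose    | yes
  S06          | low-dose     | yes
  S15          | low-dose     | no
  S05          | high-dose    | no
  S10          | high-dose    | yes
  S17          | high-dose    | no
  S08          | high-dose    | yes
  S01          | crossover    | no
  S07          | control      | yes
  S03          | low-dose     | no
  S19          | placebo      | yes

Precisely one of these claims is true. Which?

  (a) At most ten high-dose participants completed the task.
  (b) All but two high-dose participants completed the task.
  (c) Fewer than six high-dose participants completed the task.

(a)

|A| = 12, |A ∩ B| = 6, |A ∖ B| = 6.
(a) requires |A ∩ B| ≤ 10: true.
(b) requires |A ∖ B| = 2: false.
(c) requires |A ∩ B| < 6: false.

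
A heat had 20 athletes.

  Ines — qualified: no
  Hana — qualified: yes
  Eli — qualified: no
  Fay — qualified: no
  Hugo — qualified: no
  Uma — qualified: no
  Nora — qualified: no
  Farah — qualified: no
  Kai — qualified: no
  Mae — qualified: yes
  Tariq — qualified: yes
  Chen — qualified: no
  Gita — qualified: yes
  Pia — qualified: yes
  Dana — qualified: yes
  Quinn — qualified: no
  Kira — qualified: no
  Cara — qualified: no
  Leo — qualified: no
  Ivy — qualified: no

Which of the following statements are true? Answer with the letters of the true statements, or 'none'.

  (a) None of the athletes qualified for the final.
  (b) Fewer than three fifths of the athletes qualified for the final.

|A| = 20, |A ∩ B| = 6, |A ∖ B| = 14.
(a) A ∩ B = ∅ (|A ∩ B| = 0): fails.
(b) |A ∩ B| / |A| < 3/5: holds.

(b)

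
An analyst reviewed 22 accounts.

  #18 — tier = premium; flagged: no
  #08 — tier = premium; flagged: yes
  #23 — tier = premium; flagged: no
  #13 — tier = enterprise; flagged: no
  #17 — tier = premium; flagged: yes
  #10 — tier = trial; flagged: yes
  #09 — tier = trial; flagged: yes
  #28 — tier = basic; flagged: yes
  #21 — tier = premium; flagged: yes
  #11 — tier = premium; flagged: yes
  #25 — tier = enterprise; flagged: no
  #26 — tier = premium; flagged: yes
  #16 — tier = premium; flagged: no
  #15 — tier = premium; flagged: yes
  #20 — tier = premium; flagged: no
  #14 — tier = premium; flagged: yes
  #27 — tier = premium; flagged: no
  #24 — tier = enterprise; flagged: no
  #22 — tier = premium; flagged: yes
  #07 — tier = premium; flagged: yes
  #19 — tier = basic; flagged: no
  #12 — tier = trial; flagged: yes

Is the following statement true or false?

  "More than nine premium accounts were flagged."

False

Truth condition: |A ∩ B| > 9.
A (the restrictor) = {#18, #08, #23, #17, #21, #11, #26, #16, #15, #20, #14, #27, #22, #07}, |A| = 14.
A ∩ B = {#08, #17, #21, #11, #26, #15, #14, #22, #07}, so |A ∩ B| = 9.
|A ∩ B| = 9, so the statement is false.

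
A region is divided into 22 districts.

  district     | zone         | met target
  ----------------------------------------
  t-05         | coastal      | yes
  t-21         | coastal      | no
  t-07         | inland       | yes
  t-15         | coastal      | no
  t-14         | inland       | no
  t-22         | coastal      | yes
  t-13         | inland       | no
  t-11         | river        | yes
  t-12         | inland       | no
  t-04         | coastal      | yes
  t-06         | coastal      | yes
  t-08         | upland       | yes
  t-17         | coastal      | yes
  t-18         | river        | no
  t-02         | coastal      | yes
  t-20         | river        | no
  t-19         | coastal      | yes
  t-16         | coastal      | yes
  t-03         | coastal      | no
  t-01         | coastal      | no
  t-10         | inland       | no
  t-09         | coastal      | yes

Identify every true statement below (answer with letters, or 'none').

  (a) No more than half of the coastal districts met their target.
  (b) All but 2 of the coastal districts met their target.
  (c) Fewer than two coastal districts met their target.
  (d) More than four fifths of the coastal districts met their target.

none

|A| = 13, |A ∩ B| = 9, |A ∖ B| = 4.
(a) |A ∩ B| ≤ |A ∖ B|: fails.
(b) |A ∖ B| = 2: fails.
(c) |A ∩ B| < 2: fails.
(d) |A ∩ B| / |A| > 4/5: fails.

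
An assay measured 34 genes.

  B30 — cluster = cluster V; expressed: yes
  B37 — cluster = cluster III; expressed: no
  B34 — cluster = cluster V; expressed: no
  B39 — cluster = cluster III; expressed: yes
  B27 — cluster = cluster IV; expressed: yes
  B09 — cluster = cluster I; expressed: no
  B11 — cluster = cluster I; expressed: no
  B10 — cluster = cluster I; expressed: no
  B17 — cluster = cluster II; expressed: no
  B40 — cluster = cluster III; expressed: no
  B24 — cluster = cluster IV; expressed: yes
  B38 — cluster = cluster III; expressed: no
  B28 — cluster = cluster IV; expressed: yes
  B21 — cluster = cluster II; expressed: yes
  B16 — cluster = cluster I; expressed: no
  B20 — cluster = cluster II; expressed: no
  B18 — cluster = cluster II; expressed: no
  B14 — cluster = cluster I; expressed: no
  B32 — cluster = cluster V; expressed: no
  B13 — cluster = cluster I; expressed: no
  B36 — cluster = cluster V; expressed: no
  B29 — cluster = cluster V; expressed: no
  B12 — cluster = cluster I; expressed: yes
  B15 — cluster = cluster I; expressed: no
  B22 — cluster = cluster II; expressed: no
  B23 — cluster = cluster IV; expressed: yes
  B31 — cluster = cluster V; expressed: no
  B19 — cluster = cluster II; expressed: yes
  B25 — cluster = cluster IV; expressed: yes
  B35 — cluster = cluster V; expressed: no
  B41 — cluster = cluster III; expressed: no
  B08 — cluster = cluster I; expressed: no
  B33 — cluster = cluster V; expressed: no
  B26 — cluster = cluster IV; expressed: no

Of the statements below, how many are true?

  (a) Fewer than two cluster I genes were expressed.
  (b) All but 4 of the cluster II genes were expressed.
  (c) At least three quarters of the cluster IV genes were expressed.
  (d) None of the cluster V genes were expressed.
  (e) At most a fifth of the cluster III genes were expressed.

(a) cluster I: |A| = 9, |A ∩ B| = 1; needs |A ∩ B| < 2 — true.
(b) cluster II: |A| = 6, |A ∩ B| = 2; needs |A ∖ B| = 4 — true.
(c) cluster IV: |A| = 6, |A ∩ B| = 5; needs |A ∩ B| / |A| ≥ 3/4 — true.
(d) cluster V: |A| = 8, |A ∩ B| = 1; needs A ∩ B = ∅ (|A ∩ B| = 0) — false.
(e) cluster III: |A| = 5, |A ∩ B| = 1; needs |A ∩ B| / |A| ≤ 1/5 — true.

4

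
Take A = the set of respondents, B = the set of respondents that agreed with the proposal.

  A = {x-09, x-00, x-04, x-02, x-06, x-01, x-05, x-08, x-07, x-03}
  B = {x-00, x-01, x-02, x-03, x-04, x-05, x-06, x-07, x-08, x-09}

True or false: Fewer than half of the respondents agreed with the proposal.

The determiner here denotes the relation: |A ∩ B| < |A ∖ B|.
A (the restrictor) = {x-09, x-00, x-04, x-02, x-06, x-01, x-05, x-08, x-07, x-03}, |A| = 10.
A ∩ B = {x-09, x-00, x-04, x-02, x-06, x-01, x-05, x-08, x-07, x-03}, so |A ∩ B| = 10.
A ∖ B = {}, so |A ∖ B| = 0.
10 > 0, so the statement is false.

False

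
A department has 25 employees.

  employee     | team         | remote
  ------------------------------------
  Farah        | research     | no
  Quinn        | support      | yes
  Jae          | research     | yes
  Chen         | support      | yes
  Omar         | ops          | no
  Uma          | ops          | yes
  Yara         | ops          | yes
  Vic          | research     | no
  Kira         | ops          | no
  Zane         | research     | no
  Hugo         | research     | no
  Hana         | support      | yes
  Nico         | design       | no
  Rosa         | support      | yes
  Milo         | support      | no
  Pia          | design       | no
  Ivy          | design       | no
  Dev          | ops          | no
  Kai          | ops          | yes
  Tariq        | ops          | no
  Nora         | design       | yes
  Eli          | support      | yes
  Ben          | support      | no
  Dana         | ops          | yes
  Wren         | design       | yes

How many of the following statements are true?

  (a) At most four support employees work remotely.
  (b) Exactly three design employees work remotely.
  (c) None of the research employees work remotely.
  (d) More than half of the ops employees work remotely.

0

(a) support: |A| = 7, |A ∩ B| = 5; needs |A ∩ B| ≤ 4 — false.
(b) design: |A| = 5, |A ∩ B| = 2; needs |A ∩ B| = 3 — false.
(c) research: |A| = 5, |A ∩ B| = 1; needs A ∩ B = ∅ (|A ∩ B| = 0) — false.
(d) ops: |A| = 8, |A ∩ B| = 4; needs |A ∩ B| > |A ∖ B| — false.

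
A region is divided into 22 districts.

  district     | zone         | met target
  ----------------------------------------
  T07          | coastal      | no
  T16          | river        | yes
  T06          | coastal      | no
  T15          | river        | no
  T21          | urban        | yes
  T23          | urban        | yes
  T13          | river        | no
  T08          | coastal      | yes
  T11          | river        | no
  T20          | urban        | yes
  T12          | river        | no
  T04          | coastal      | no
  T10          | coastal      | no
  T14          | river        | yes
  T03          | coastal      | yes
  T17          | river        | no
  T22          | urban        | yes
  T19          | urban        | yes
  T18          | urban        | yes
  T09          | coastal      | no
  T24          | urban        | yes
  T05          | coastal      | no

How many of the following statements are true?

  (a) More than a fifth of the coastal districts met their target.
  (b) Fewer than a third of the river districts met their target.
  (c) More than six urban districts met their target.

3

(a) coastal: |A| = 8, |A ∩ B| = 2; needs |A ∩ B| / |A| > 1/5 — true.
(b) river: |A| = 7, |A ∩ B| = 2; needs |A ∩ B| / |A| < 1/3 — true.
(c) urban: |A| = 7, |A ∩ B| = 7; needs |A ∩ B| > 6 — true.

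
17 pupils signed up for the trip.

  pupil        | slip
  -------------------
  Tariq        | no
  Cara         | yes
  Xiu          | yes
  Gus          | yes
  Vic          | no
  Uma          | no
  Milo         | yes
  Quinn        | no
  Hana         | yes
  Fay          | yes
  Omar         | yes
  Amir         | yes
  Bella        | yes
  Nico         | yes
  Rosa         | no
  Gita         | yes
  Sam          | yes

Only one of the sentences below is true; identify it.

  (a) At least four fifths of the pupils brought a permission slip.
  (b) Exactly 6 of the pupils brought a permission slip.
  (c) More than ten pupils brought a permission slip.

|A| = 17, |A ∩ B| = 12, |A ∖ B| = 5.
(a) requires |A ∩ B| / |A| ≥ 4/5: false.
(b) requires |A ∩ B| = 6: false.
(c) requires |A ∩ B| > 10: true.

(c)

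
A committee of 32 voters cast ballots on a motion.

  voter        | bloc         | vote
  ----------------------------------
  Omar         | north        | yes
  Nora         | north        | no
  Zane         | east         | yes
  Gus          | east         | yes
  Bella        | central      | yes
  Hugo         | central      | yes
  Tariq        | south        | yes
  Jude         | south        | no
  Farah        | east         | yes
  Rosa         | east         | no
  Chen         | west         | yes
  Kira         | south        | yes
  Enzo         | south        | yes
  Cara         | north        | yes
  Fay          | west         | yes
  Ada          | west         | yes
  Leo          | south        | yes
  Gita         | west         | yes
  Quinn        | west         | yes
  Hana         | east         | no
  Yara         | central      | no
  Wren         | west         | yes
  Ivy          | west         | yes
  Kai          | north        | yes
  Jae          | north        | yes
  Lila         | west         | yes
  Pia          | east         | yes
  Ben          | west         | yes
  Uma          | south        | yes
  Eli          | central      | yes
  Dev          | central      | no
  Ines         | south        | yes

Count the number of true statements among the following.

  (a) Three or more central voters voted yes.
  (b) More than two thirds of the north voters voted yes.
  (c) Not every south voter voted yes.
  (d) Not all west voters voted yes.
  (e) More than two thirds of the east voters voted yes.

3

(a) central: |A| = 5, |A ∩ B| = 3; needs |A ∩ B| ≥ 3 — true.
(b) north: |A| = 5, |A ∩ B| = 4; needs |A ∩ B| / |A| > 2/3 — true.
(c) south: |A| = 7, |A ∩ B| = 6; needs A ⊄ B (|A ∖ B| ≥ 1) — true.
(d) west: |A| = 9, |A ∩ B| = 9; needs A ⊄ B (|A ∖ B| ≥ 1) — false.
(e) east: |A| = 6, |A ∩ B| = 4; needs |A ∩ B| / |A| > 2/3 — false.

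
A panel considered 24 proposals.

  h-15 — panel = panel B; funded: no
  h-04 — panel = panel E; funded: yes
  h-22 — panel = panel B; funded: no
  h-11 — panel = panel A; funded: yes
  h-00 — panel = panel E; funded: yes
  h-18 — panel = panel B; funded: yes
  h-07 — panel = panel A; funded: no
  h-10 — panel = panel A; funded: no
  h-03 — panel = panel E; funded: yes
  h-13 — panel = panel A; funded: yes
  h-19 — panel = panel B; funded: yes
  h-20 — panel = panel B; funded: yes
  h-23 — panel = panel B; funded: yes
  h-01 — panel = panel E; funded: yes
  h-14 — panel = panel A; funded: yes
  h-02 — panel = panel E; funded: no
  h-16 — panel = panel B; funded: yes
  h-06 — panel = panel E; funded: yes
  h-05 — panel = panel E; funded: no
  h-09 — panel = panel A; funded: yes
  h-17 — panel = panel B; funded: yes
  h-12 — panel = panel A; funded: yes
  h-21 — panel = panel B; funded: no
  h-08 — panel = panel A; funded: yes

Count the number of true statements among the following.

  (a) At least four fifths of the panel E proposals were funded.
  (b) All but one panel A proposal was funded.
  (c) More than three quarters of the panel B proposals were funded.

(a) panel E: |A| = 7, |A ∩ B| = 5; needs |A ∩ B| / |A| ≥ 4/5 — false.
(b) panel A: |A| = 8, |A ∩ B| = 6; needs |A ∖ B| = 1 — false.
(c) panel B: |A| = 9, |A ∩ B| = 6; needs |A ∩ B| / |A| > 3/4 — false.

0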